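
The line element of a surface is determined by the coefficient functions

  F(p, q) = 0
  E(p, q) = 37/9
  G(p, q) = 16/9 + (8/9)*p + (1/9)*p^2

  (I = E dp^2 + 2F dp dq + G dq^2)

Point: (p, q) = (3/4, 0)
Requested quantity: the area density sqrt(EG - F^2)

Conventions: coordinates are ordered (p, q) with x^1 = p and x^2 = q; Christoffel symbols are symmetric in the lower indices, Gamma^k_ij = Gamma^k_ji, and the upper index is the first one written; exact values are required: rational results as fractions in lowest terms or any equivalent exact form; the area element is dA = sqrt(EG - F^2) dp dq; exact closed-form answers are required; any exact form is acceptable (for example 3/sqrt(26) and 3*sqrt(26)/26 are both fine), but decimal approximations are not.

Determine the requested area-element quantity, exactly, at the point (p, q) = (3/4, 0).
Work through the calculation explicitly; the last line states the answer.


E = 37/9, F = 0, G = 361/144; EG - F^2 = 13357/1296

Answer: sqrt(EG - F^2) = 19*sqrt(37)/36


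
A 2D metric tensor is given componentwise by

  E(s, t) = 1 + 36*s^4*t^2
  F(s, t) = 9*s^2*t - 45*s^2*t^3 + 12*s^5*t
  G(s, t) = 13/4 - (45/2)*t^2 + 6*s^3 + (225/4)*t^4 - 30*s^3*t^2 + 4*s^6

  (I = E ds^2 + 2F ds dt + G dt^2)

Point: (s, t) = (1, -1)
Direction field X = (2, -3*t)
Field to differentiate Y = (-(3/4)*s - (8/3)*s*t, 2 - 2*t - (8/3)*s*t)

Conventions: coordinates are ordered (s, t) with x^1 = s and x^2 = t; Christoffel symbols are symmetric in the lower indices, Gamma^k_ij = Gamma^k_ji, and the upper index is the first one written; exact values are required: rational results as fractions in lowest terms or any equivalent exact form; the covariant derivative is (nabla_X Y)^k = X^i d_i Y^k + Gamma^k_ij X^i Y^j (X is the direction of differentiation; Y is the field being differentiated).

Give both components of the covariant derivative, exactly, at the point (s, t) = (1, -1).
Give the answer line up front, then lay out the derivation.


Answer: (nabla_X Y)^s = -14591/318, (nabla_X Y)^t = -5800/159

E = 37, F = 24, G = 17 at the point
E_s = 144, E_t = -72, F_s = 12, F_t = -114, G_s = -48, G_t = -120
EG - F^2 = 53;  g^inv = (1/53) * [[17, -24], [-24, 37]]
first-kind symbols [ij,l] = (1/2)(d_i g_jl + d_j g_il - d_l g_ij): [ss,s] = E_s/2 = 72, [ss,t] = F_s - E_t/2 = 48, [st,s] = E_t/2 = -36, [st,t] = G_s/2 = -24, [tt,s] = F_t - G_s/2 = -90, [tt,t] = G_t/2 = -60
Gamma^s_ij = (G*[ij,s] - F*[ij,t])/(EG - F^2), Gamma^t_ij = (E*[ij,t] - F*[ij,s])/(EG - F^2)
Gamma_sss = 72/53, Gamma_sst = -36/53, Gamma_stt = -90/53, Gamma_tss = 48/53, Gamma_tst = -24/53, Gamma_ttt = -60/53
X = (2, 3), Y = (23/12, 20/3) at the point


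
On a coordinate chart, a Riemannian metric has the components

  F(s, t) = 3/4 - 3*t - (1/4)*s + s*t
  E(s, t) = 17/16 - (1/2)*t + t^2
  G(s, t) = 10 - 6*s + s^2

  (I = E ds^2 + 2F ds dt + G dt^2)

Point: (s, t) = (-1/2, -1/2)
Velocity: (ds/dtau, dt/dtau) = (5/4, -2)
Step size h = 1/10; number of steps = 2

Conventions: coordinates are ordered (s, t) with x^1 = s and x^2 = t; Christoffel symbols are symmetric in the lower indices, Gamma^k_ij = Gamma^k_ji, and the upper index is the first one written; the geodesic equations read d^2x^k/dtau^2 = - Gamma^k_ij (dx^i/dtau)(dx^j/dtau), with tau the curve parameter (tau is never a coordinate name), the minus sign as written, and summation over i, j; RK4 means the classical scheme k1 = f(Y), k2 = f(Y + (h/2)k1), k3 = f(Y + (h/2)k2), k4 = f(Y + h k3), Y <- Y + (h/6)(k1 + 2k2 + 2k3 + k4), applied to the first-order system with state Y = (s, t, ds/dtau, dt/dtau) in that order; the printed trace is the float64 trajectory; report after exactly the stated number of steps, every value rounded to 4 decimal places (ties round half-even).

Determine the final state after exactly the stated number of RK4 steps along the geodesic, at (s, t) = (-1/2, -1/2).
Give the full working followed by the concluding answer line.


f(Y) = (ds/dtau, dt/dtau, -Gamma^s_ij Y'^i Y'^j, -Gamma^t_ij Y'^i Y'^j) with the Gammas evaluated at the stage position; h = 0.100000; intermediate values shown to 6 dp
step 0: s = -0.5000, t = -0.5000, ds/dtau = 1.2500, dt/dtau = -2.0000
step 1:
  k1: at (s, t) = (-0.500000, -0.500000), (ds/dtau, dt/dtau) = (1.250000, -2.000000); Gamma_sss = 0.000000, Gamma_sst = -0.054299, Gamma_stt = 0.000000, Gamma_tss = 0.000000, Gamma_tst = -0.253394, Gamma_ttt = 0.000000; k1 = (1.250000, -2.000000, -0.271493, -1.266968)
  k2: at (s, t) = (-0.437500, -0.600000), (ds/dtau, dt/dtau) = (1.236425, -2.063348); Gamma_sss = 0.000000, Gamma_sst = -0.062782, Gamma_stt = 0.000000, Gamma_tss = 0.000000, Gamma_tst = -0.253898, Gamma_ttt = 0.000000; k2 = (1.236425, -2.063348, -0.320336, -1.295477)
  k3: at (s, t) = (-0.438179, -0.603167), (ds/dtau, dt/dtau) = (1.233983, -2.064774); Gamma_sss = 0.000000, Gamma_sst = -0.062969, Gamma_stt = 0.000000, Gamma_tss = 0.000000, Gamma_tst = -0.253759, Gamma_ttt = 0.000000; k3 = (1.233983, -2.064774, -0.320878, -1.293106)
  k4: at (s, t) = (-0.376602, -0.706477), (ds/dtau, dt/dtau) = (1.217912, -2.129311); Gamma_sss = 0.000000, Gamma_sst = -0.071828, Gamma_stt = 0.000000, Gamma_tss = 0.000000, Gamma_tst = -0.253569, Gamma_ttt = 0.000000; k4 = (1.217912, -2.129311, -0.372543, -1.315169)
  Y <- Y + (h/6)(k1 + 2k2 + 2k3 + k4): s = -0.3765, t = -0.7064, ds/dtau = 1.2179, dt/dtau = -2.1293
step 2:
  k1: at (s, t) = (-0.376521, -0.706426), (ds/dtau, dt/dtau) = (1.217892, -2.129322); Gamma_sss = 0.000000, Gamma_sst = -0.071827, Gamma_stt = 0.000000, Gamma_tss = 0.000000, Gamma_tst = -0.253575, Gamma_ttt = 0.000000; k1 = (1.217892, -2.129322, -0.372537, -1.315187)
  k2: at (s, t) = (-0.315627, -0.812892), (ds/dtau, dt/dtau) = (1.199265, -2.195081); Gamma_sss = 0.000000, Gamma_sst = -0.080994, Gamma_stt = 0.000000, Gamma_tss = 0.000000, Gamma_tst = -0.252655, Gamma_ttt = 0.000000; k2 = (1.199265, -2.195081, -0.426430, -1.330223)
  k3: at (s, t) = (-0.316558, -0.816180), (ds/dtau, dt/dtau) = (1.196571, -2.195833); Gamma_sss = 0.000000, Gamma_sst = -0.081163, Gamma_stt = 0.000000, Gamma_tss = 0.000000, Gamma_tst = -0.252473, Gamma_ttt = 0.000000; k3 = (1.196571, -2.195833, -0.426506, -1.326729)
  k4: at (s, t) = (-0.256864, -0.926009), (ds/dtau, dt/dtau) = (1.175242, -2.261995); Gamma_sss = 0.000000, Gamma_sst = -0.090531, Gamma_stt = 0.000000, Gamma_tss = 0.000000, Gamma_tst = -0.250718, Gamma_ttt = 0.000000; k4 = (1.175242, -2.261995, -0.481332, -1.333011)
  Y <- Y + (h/6)(k1 + 2k2 + 2k3 + k4): s = -0.2568, t = -0.9260, ds/dtau = 1.1752, dt/dtau = -2.2620

Answer: s = -0.2568, t = -0.9260, ds/dtau = 1.1752, dt/dtau = -2.2620


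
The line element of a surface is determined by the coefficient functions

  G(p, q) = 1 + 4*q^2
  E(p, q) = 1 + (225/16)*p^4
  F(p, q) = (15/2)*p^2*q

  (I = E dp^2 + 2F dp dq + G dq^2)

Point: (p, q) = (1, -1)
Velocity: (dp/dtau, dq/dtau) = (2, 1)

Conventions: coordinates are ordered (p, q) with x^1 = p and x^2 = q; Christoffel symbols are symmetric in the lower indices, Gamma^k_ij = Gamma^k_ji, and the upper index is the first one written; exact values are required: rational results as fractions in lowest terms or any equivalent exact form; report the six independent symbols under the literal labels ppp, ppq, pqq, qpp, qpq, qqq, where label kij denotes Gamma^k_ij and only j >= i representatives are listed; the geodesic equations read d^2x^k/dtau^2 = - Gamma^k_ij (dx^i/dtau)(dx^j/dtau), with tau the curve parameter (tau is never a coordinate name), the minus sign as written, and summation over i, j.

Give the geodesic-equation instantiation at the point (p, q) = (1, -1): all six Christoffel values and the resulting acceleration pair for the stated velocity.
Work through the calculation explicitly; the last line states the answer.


E = 241/16, F = -15/2, G = 5 at the point
E_p = 225/4, E_q = 0, F_p = -15, F_q = 15/2, G_p = 0, G_q = -8
EG - F^2 = 305/16;  g^inv = (16/305) * [[5, 15/2], [15/2, 241/16]]
first-kind symbols [ij,l] = (1/2)(d_i g_jl + d_j g_il - d_l g_ij): [pp,p] = E_p/2 = 225/8, [pp,q] = F_p - E_q/2 = -15, [pq,p] = E_q/2 = 0, [pq,q] = G_p/2 = 0, [qq,p] = F_q - G_p/2 = 15/2, [qq,q] = G_q/2 = -4
Gamma^p_ij = (G*[ij,p] - F*[ij,q])/(EG - F^2), Gamma^q_ij = (E*[ij,q] - F*[ij,p])/(EG - F^2)
Gamma_ppp = 90/61, Gamma_ppq = 0, Gamma_pqq = 24/61, Gamma_qpp = -48/61, Gamma_qpq = 0, Gamma_qqq = -64/305
d^2p/dtau^2 = -(Gamma_ppp*(2)^2 + 2*Gamma_ppq*(2)*(1) + Gamma_pqq*(1)^2) = -384/61
d^2q/dtau^2 = -(Gamma_qpp*(2)^2 + 2*Gamma_qpq*(2)*(1) + Gamma_qqq*(1)^2) = 1024/305

Answer: Gamma_ppp = 90/61, Gamma_ppq = 0, Gamma_pqq = 24/61, Gamma_qpp = -48/61, Gamma_qpq = 0, Gamma_qqq = -64/305; accelerations (d^2p/dtau^2, d^2q/dtau^2) = (-384/61, 1024/305)


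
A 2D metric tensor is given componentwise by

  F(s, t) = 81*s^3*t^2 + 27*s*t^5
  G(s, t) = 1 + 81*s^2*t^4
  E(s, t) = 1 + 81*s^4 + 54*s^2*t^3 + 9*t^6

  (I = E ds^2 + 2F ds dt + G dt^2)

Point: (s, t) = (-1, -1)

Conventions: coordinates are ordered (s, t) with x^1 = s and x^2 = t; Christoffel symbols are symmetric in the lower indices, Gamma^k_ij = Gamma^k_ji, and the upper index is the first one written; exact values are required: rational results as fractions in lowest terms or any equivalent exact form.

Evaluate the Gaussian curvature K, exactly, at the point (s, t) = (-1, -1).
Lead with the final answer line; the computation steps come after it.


Answer: K = -405/13924

E = 37, F = -54, G = 82, EG - F^2 = 118 at the point
E_s = -216, E_t = 108, F_s = 216, F_t = 27, G_s = -162, G_t = -324
E_tt = -54, F_st = -351, G_ss = 162
Apply the Brioschi formula K = (det M1 - det M2)/(EG - F^2)^2 over the derivative matrices of E, F, G.
M1 = [[-E_tt/2 + F_st - G_ss/2, E_s/2, F_s - E_t/2], [F_t - G_s/2, E, F], [G_t/2, F, G]] = [[-405, -108, 162], [108, 37, -54], [-162, -54, 82]]; det M1 = -9882
M2 = [[0, E_t/2, G_s/2], [E_t/2, E, F], [G_s/2, F, G]] = [[0, 54, -81], [54, 37, -54], [-81, -54, 82]]; det M2 = -9477
det M1 - det M2 = -405; K = -405 / (118)^2 = -405/13924


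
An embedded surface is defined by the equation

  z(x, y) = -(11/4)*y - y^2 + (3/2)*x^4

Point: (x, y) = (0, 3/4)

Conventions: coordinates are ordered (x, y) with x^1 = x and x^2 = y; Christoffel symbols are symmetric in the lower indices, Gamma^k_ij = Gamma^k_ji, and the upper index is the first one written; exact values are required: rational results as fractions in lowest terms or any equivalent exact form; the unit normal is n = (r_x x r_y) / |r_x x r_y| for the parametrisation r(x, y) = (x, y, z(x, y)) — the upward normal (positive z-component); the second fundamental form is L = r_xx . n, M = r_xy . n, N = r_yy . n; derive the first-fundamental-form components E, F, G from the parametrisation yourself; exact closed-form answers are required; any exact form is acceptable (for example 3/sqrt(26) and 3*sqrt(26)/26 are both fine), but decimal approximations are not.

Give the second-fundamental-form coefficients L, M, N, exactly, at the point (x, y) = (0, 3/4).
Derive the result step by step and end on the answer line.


z_x = 0, z_y = -17/4, z_xx = 0, z_xy = 0, z_yy = -2
E = 1, F = 0, G = 305/16; answer radicand W^2 = 305/16
unnormalised second-form numerators: l = 0, m = 0, n = -2; L = l/sqrt(305/16), and similarly M = m/sqrt(W^2), N = n/sqrt(W^2)

Answer: L = 0, M = 0, N = -8*sqrt(305)/305


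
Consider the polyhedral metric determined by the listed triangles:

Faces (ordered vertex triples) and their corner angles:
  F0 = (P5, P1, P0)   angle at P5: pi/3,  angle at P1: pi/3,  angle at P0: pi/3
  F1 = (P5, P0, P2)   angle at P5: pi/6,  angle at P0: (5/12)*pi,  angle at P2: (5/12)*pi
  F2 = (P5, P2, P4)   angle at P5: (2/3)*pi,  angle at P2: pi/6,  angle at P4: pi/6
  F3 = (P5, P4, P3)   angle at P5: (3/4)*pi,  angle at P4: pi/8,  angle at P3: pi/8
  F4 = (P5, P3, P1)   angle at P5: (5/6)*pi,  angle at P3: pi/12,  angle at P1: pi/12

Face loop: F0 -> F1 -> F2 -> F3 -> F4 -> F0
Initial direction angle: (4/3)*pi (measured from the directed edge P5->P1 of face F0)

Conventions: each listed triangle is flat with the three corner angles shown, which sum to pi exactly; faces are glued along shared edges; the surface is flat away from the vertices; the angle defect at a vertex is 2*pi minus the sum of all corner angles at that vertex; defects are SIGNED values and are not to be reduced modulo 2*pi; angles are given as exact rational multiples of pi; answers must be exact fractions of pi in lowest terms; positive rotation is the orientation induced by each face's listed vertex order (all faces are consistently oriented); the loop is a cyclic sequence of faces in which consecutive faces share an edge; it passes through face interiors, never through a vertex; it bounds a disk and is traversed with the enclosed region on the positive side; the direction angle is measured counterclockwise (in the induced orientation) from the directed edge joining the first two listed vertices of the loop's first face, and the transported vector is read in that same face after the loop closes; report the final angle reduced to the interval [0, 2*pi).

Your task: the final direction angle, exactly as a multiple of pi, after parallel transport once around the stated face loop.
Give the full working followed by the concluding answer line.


enclosed vertex P5: corner angles sum to (11/4)*pi, defect = 2*pi - (11/4)*pi = (-3/4)*pi
transport around the loop rotates by the sum of enclosed defects; add to the initial angle mod 2*pi
final angle = (4/3)*pi - (3/4)*pi = (7/12)*pi (mod 2*pi)

Answer: final direction angle = (7/12)*pi


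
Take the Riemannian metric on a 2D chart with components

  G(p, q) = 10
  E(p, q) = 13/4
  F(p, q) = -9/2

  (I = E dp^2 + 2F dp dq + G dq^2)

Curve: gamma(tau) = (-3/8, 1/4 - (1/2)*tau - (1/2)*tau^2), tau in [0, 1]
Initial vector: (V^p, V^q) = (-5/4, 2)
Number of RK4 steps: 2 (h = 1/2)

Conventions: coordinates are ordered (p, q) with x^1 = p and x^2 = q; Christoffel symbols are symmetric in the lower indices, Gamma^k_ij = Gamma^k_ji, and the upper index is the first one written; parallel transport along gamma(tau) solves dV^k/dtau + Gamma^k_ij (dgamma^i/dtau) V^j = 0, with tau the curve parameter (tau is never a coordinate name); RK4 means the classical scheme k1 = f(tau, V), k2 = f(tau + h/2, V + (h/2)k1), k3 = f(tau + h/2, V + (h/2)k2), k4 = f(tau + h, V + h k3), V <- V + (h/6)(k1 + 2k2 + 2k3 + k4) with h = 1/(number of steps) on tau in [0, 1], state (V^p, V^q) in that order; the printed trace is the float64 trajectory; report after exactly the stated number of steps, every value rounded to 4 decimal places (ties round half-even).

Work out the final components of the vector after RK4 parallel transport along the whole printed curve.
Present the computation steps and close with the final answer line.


gamma'(tau) = (0, -1/2 - tau); f(tau, V)^k = -Gamma^k_ij(gamma(tau)) gamma'^i(tau) V^j; h = 1/2; intermediate values shown to 6 dp
curve data and Christoffel symbols at the stage parameters:
  tau = 0.000000: gamma = (-0.375000, 0.250000), gamma' = (0.000000, -0.500000); Gamma_ppp = 0.000000, Gamma_ppq = 0.000000, Gamma_pqq = 0.000000, Gamma_qpp = 0.000000, Gamma_qpq = 0.000000, Gamma_qqq = 0.000000
  tau = 0.250000: gamma = (-0.375000, 0.093750), gamma' = (0.000000, -0.750000); Gamma_ppp = 0.000000, Gamma_ppq = 0.000000, Gamma_pqq = 0.000000, Gamma_qpp = 0.000000, Gamma_qpq = 0.000000, Gamma_qqq = 0.000000
  tau = 0.500000: gamma = (-0.375000, -0.125000), gamma' = (0.000000, -1.000000); Gamma_ppp = 0.000000, Gamma_ppq = 0.000000, Gamma_pqq = 0.000000, Gamma_qpp = 0.000000, Gamma_qpq = 0.000000, Gamma_qqq = 0.000000
  tau = 0.750000: gamma = (-0.375000, -0.406250), gamma' = (0.000000, -1.250000); Gamma_ppp = 0.000000, Gamma_ppq = 0.000000, Gamma_pqq = 0.000000, Gamma_qpp = 0.000000, Gamma_qpq = 0.000000, Gamma_qqq = 0.000000
  tau = 1.000000: gamma = (-0.375000, -0.750000), gamma' = (0.000000, -1.500000); Gamma_ppp = 0.000000, Gamma_ppq = 0.000000, Gamma_pqq = 0.000000, Gamma_qpp = 0.000000, Gamma_qpq = 0.000000, Gamma_qqq = 0.000000
step 0: V^p = -1.2500, V^q = 2.0000
step 1: k1 = (0.000000, 0.000000), k2 = (0.000000, 0.000000), k3 = (0.000000, 0.000000), k4 = (0.000000, 0.000000); V <- V + (h/6)(k1 + 2k2 + 2k3 + k4): V^p = -1.2500, V^q = 2.0000
step 2: k1 = (0.000000, 0.000000), k2 = (0.000000, 0.000000), k3 = (0.000000, 0.000000), k4 = (0.000000, 0.000000); V <- V + (h/6)(k1 + 2k2 + 2k3 + k4): V^p = -1.2500, V^q = 2.0000

Answer: V^p = -1.2500, V^q = 2.0000


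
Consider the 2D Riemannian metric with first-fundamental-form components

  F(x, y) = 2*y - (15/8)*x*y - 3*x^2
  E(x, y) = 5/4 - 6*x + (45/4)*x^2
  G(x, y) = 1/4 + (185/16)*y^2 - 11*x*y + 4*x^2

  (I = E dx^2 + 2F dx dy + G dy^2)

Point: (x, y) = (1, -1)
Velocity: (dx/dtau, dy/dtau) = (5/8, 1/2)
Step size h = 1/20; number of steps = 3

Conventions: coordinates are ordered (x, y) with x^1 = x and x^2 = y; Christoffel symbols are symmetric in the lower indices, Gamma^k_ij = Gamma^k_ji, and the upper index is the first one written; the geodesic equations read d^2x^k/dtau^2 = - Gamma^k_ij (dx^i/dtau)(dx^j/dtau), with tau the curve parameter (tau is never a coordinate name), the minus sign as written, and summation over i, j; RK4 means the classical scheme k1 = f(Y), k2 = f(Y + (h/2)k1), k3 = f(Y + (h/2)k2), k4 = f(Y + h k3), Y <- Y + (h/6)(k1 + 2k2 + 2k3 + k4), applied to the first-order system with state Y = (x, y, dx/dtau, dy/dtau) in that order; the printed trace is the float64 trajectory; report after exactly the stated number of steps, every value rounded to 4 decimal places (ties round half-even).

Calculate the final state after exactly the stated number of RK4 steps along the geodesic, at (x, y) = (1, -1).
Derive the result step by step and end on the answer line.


f(Y) = (dx/dtau, dy/dtau, -Gamma^x_ij Y'^i Y'^j, -Gamma^y_ij Y'^i Y'^j) with the Gammas evaluated at the stage position; h = 0.050000; intermediate values shown to 6 dp
step 0: x = 1.0000, y = -1.0000, dx/dtau = 0.6250, dy/dtau = 0.5000
step 1:
  k1: at (x, y) = (1.000000, -1.000000), (dx/dtau, dy/dtau) = (0.625000, 0.500000); Gamma_xxx = 1.266217, Gamma_xxy = 0.180454, Gamma_xyy = -1.852028, Gamma_yxx = -0.006268, Gamma_yxy = 0.375344, Gamma_yyy = -0.852218; k1 = (0.625000, 0.500000, -0.144393, -0.019087)
  k2: at (x, y) = (1.015625, -0.987500), (dx/dtau, dy/dtau) = (0.621390, 0.499523); Gamma_xxx = 1.241299, Gamma_xxy = 0.177855, Gamma_xyy = -1.791728, Gamma_yxx = -0.010632, Gamma_yxy = 0.377048, Gamma_yyy = -0.851378; k2 = (0.621390, 0.499523, -0.142632, -0.017526)
  k3: at (x, y) = (1.015535, -0.987512), (dx/dtau, dy/dtau) = (0.621434, 0.499562); Gamma_xxx = 1.241438, Gamma_xxy = 0.177877, Gamma_xyy = -1.792033, Gamma_yxx = -0.010613, Gamma_yxy = 0.377055, Gamma_yyy = -0.851417; k3 = (0.621434, 0.499562, -0.142638, -0.017530)
  k4: at (x, y) = (1.031072, -0.975022), (dx/dtau, dy/dtau) = (0.617868, 0.499124); Gamma_xxx = 1.217478, Gamma_xxy = 0.175516, Gamma_xyy = -1.735471, Gamma_yxx = -0.014917, Gamma_yxy = 0.378793, Gamma_yyy = -0.850845; k4 = (0.617868, 0.499124, -0.140693, -0.015973)
  Y <- Y + (h/6)(k1 + 2k2 + 2k3 + k4): x = 1.0311, y = -0.9750, dx/dtau = 0.6179, dy/dtau = 0.4991
step 2:
  k1: at (x, y) = (1.031071, -0.975023), (dx/dtau, dy/dtau) = (0.617870, 0.499124); Gamma_xxx = 1.217479, Gamma_xxy = 0.175516, Gamma_xyy = -1.735473, Gamma_yxx = -0.014917, Gamma_yxy = 0.378793, Gamma_yyy = -0.850845; k1 = (0.617870, 0.499124, -0.140696, -0.015974)
  k2: at (x, y) = (1.046518, -0.962544), (dx/dtau, dy/dtau) = (0.614352, 0.498724); Gamma_xxx = 1.194430, Gamma_xxy = 0.173374, Gamma_xyy = -1.682375, Gamma_yxx = -0.019168, Gamma_yxy = 0.380565, Gamma_yyy = -0.850521; k2 = (0.614352, 0.498724, -0.138603, -0.014424)
  k3: at (x, y) = (1.046430, -0.962554), (dx/dtau, dy/dtau) = (0.614405, 0.498763); Gamma_xxx = 1.194557, Gamma_xxy = 0.173394, Gamma_xyy = -1.682638, Gamma_yxx = -0.019150, Gamma_yxy = 0.380573, Gamma_yyy = -0.850558; k3 = (0.614405, 0.498763, -0.138627, -0.014430)
  k4: at (x, y) = (1.061791, -0.950084), (dx/dtau, dy/dtau) = (0.610938, 0.498402); Gamma_xxx = 1.172358, Gamma_xxy = 0.171451, Gamma_xyy = -1.632701, Gamma_yxx = -0.023352, Gamma_yxy = 0.382379, Gamma_yyy = -0.850463; k4 = (0.610938, 0.498402, -0.136419, -0.012888)
  Y <- Y + (h/6)(k1 + 2k2 + 2k3 + k4): x = 1.0618, y = -0.9501, dx/dtau = 0.6109, dy/dtau = 0.4984
step 3:
  k1: at (x, y) = (1.061790, -0.950085), (dx/dtau, dy/dtau) = (0.610940, 0.498402); Gamma_xxx = 1.172359, Gamma_xxy = 0.171451, Gamma_xyy = -1.632703, Gamma_yxx = -0.023352, Gamma_yxy = 0.382378, Gamma_yyy = -0.850464; k1 = (0.610940, 0.498402, -0.136421, -0.012889)
  k2: at (x, y) = (1.077064, -0.937625), (dx/dtau, dy/dtau) = (0.607529, 0.498080); Gamma_xxx = 1.150971, Gamma_xxy = 0.169695, Gamma_xyy = -1.585706, Gamma_yxx = -0.027510, Gamma_yxy = 0.384217, Gamma_yyy = -0.850585; k2 = (0.607529, 0.498080, -0.134125, -0.011357)
  k3: at (x, y) = (1.076979, -0.937633), (dx/dtau, dy/dtau) = (0.607587, 0.498118); Gamma_xxx = 1.151086, Gamma_xxy = 0.169712, Gamma_xyy = -1.585935, Gamma_yxx = -0.027494, Gamma_yxy = 0.384225, Gamma_yyy = -0.850620; k3 = (0.607587, 0.498118, -0.134159, -0.011365)
  k4: at (x, y) = (1.092170, -0.925179), (dx/dtau, dy/dtau) = (0.604232, 0.497834); Gamma_xxx = 1.130454, Gamma_xxy = 0.168125, Gamma_xyy = -1.541629, Gamma_yxx = -0.031613, Gamma_yxy = 0.386096, Gamma_yyy = -0.850942; k4 = (0.604232, 0.497834, -0.131796, -0.009843)
  Y <- Y + (h/6)(k1 + 2k2 + 2k3 + k4): x = 1.0922, y = -0.9252, dx/dtau = 0.6042, dy/dtau = 0.4978

Answer: x = 1.0922, y = -0.9252, dx/dtau = 0.6042, dy/dtau = 0.4978


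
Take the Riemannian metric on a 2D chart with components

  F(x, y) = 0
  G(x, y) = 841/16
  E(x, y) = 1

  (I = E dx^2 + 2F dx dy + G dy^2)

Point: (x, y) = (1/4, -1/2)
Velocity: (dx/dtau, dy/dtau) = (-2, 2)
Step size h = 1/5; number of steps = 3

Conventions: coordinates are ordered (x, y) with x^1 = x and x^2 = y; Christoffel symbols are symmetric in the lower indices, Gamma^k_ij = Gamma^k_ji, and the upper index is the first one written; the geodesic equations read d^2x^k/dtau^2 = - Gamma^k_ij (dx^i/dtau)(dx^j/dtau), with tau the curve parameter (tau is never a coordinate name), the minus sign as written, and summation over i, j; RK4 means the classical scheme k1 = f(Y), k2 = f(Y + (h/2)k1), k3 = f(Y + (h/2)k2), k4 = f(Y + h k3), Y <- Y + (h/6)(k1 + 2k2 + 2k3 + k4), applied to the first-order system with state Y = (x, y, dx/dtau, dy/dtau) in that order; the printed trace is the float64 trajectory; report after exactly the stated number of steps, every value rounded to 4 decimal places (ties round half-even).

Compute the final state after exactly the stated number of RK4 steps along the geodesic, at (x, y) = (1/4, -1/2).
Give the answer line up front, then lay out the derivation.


Answer: x = -0.9500, y = 0.7000, dx/dtau = -2.0000, dy/dtau = 2.0000

f(Y) = (dx/dtau, dy/dtau, -Gamma^x_ij Y'^i Y'^j, -Gamma^y_ij Y'^i Y'^j) with the Gammas evaluated at the stage position; h = 0.200000; intermediate values shown to 6 dp
step 0: x = 0.2500, y = -0.5000, dx/dtau = -2.0000, dy/dtau = 2.0000
step 1:
  k1: at (x, y) = (0.250000, -0.500000), (dx/dtau, dy/dtau) = (-2.000000, 2.000000); Gamma_xxx = 0.000000, Gamma_xxy = 0.000000, Gamma_xyy = 0.000000, Gamma_yxx = 0.000000, Gamma_yxy = 0.000000, Gamma_yyy = 0.000000; k1 = (-2.000000, 2.000000, 0.000000, 0.000000)
  k2: at (x, y) = (0.050000, -0.300000), (dx/dtau, dy/dtau) = (-2.000000, 2.000000); Gamma_xxx = 0.000000, Gamma_xxy = 0.000000, Gamma_xyy = 0.000000, Gamma_yxx = 0.000000, Gamma_yxy = 0.000000, Gamma_yyy = 0.000000; k2 = (-2.000000, 2.000000, 0.000000, 0.000000)
  k3: at (x, y) = (0.050000, -0.300000), (dx/dtau, dy/dtau) = (-2.000000, 2.000000); Gamma_xxx = 0.000000, Gamma_xxy = 0.000000, Gamma_xyy = 0.000000, Gamma_yxx = 0.000000, Gamma_yxy = 0.000000, Gamma_yyy = 0.000000; k3 = (-2.000000, 2.000000, 0.000000, 0.000000)
  k4: at (x, y) = (-0.150000, -0.100000), (dx/dtau, dy/dtau) = (-2.000000, 2.000000); Gamma_xxx = 0.000000, Gamma_xxy = 0.000000, Gamma_xyy = 0.000000, Gamma_yxx = 0.000000, Gamma_yxy = 0.000000, Gamma_yyy = 0.000000; k4 = (-2.000000, 2.000000, 0.000000, 0.000000)
  Y <- Y + (h/6)(k1 + 2k2 + 2k3 + k4): x = -0.1500, y = -0.1000, dx/dtau = -2.0000, dy/dtau = 2.0000
step 2:
  k1: at (x, y) = (-0.150000, -0.100000), (dx/dtau, dy/dtau) = (-2.000000, 2.000000); Gamma_xxx = 0.000000, Gamma_xxy = 0.000000, Gamma_xyy = 0.000000, Gamma_yxx = 0.000000, Gamma_yxy = 0.000000, Gamma_yyy = 0.000000; k1 = (-2.000000, 2.000000, 0.000000, 0.000000)
  k2: at (x, y) = (-0.350000, 0.100000), (dx/dtau, dy/dtau) = (-2.000000, 2.000000); Gamma_xxx = 0.000000, Gamma_xxy = 0.000000, Gamma_xyy = 0.000000, Gamma_yxx = 0.000000, Gamma_yxy = 0.000000, Gamma_yyy = 0.000000; k2 = (-2.000000, 2.000000, 0.000000, 0.000000)
  k3: at (x, y) = (-0.350000, 0.100000), (dx/dtau, dy/dtau) = (-2.000000, 2.000000); Gamma_xxx = 0.000000, Gamma_xxy = 0.000000, Gamma_xyy = 0.000000, Gamma_yxx = 0.000000, Gamma_yxy = 0.000000, Gamma_yyy = 0.000000; k3 = (-2.000000, 2.000000, 0.000000, 0.000000)
  k4: at (x, y) = (-0.550000, 0.300000), (dx/dtau, dy/dtau) = (-2.000000, 2.000000); Gamma_xxx = 0.000000, Gamma_xxy = 0.000000, Gamma_xyy = 0.000000, Gamma_yxx = 0.000000, Gamma_yxy = 0.000000, Gamma_yyy = 0.000000; k4 = (-2.000000, 2.000000, 0.000000, 0.000000)
  Y <- Y + (h/6)(k1 + 2k2 + 2k3 + k4): x = -0.5500, y = 0.3000, dx/dtau = -2.0000, dy/dtau = 2.0000
step 3:
  k1: at (x, y) = (-0.550000, 0.300000), (dx/dtau, dy/dtau) = (-2.000000, 2.000000); Gamma_xxx = 0.000000, Gamma_xxy = 0.000000, Gamma_xyy = 0.000000, Gamma_yxx = 0.000000, Gamma_yxy = 0.000000, Gamma_yyy = 0.000000; k1 = (-2.000000, 2.000000, 0.000000, 0.000000)
  k2: at (x, y) = (-0.750000, 0.500000), (dx/dtau, dy/dtau) = (-2.000000, 2.000000); Gamma_xxx = 0.000000, Gamma_xxy = 0.000000, Gamma_xyy = 0.000000, Gamma_yxx = 0.000000, Gamma_yxy = 0.000000, Gamma_yyy = 0.000000; k2 = (-2.000000, 2.000000, 0.000000, 0.000000)
  k3: at (x, y) = (-0.750000, 0.500000), (dx/dtau, dy/dtau) = (-2.000000, 2.000000); Gamma_xxx = 0.000000, Gamma_xxy = 0.000000, Gamma_xyy = 0.000000, Gamma_yxx = 0.000000, Gamma_yxy = 0.000000, Gamma_yyy = 0.000000; k3 = (-2.000000, 2.000000, 0.000000, 0.000000)
  k4: at (x, y) = (-0.950000, 0.700000), (dx/dtau, dy/dtau) = (-2.000000, 2.000000); Gamma_xxx = 0.000000, Gamma_xxy = 0.000000, Gamma_xyy = 0.000000, Gamma_yxx = 0.000000, Gamma_yxy = 0.000000, Gamma_yyy = 0.000000; k4 = (-2.000000, 2.000000, 0.000000, 0.000000)
  Y <- Y + (h/6)(k1 + 2k2 + 2k3 + k4): x = -0.9500, y = 0.7000, dx/dtau = -2.0000, dy/dtau = 2.0000


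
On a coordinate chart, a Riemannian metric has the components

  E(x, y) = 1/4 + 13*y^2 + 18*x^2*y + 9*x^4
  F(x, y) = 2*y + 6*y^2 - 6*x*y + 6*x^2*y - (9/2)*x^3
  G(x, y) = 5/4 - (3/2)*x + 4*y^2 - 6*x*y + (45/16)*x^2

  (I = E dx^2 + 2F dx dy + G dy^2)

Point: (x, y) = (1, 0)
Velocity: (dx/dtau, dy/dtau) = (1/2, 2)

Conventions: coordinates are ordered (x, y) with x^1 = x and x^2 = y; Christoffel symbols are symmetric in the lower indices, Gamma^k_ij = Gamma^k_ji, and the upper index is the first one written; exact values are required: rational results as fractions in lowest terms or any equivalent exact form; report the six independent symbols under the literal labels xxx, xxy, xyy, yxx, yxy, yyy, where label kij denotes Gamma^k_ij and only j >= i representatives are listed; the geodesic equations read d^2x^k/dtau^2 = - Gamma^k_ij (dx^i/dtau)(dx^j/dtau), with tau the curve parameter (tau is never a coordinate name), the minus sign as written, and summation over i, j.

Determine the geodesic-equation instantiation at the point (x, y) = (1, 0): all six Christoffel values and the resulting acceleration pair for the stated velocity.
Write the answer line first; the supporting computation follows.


Answer: Gamma_xxx = -3528/221, Gamma_xxy = 2070/221, Gamma_xyy = -269/68, Gamma_yxx = -8136/221, Gamma_yxy = 3813/221, Gamma_yyy = -138/17; accelerations (d^2x/dtau^2, d^2y/dtau^2) = (239/221, 1584/221)

E = 37/4, F = -9/2, G = 41/16 at the point
E_x = 36, E_y = 18, F_x = -27/2, F_y = 2, G_x = 33/8, G_y = -6
EG - F^2 = 221/64;  g^inv = (64/221) * [[41/16, 9/2], [9/2, 37/4]]
first-kind symbols [ij,l] = (1/2)(d_i g_jl + d_j g_il - d_l g_ij): [xx,x] = E_x/2 = 18, [xx,y] = F_x - E_y/2 = -45/2, [xy,x] = E_y/2 = 9, [xy,y] = G_x/2 = 33/16, [yy,x] = F_y - G_x/2 = -1/16, [yy,y] = G_y/2 = -3
Gamma^x_ij = (G*[ij,x] - F*[ij,y])/(EG - F^2), Gamma^y_ij = (E*[ij,y] - F*[ij,x])/(EG - F^2)
Gamma_xxx = -3528/221, Gamma_xxy = 2070/221, Gamma_xyy = -269/68, Gamma_yxx = -8136/221, Gamma_yxy = 3813/221, Gamma_yyy = -138/17
d^2x/dtau^2 = -(Gamma_xxx*(1/2)^2 + 2*Gamma_xxy*(1/2)*(2) + Gamma_xyy*(2)^2) = 239/221
d^2y/dtau^2 = -(Gamma_yxx*(1/2)^2 + 2*Gamma_yxy*(1/2)*(2) + Gamma_yyy*(2)^2) = 1584/221


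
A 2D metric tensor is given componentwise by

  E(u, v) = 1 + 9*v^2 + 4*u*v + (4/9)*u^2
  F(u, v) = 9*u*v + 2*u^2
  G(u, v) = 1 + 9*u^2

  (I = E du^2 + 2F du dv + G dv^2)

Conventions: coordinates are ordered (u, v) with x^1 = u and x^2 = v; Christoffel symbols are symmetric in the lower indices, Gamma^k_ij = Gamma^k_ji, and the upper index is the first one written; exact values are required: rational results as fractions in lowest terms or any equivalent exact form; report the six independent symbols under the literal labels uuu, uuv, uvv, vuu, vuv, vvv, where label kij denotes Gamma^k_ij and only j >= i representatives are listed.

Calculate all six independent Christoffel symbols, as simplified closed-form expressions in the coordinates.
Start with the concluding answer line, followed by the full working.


Answer: Gamma_uuu = (4*u + 18*v)/(85*u^2 + 36*u*v + 81*v^2 + 9), Gamma_uuv = (18*u + 81*v)/(85*u^2 + 36*u*v + 81*v^2 + 9), Gamma_uvv = 0, Gamma_vuu = 18*u/(85*u^2 + 36*u*v + 81*v^2 + 9), Gamma_vuv = 81*u/(85*u^2 + 36*u*v + 81*v^2 + 9), Gamma_vvv = 0

E = 1 + 9*v^2 + 4*u*v + (4/9)*u^2; F = 9*u*v + 2*u^2; G = 1 + 9*u^2
Gamma^k_ij = (1/2) g^{kl} (d_i g_jl + d_j g_il - d_l g_ij), with g^inv = (1/(EG-F^2)) [[G, -F], [-F, E]]
first partials: E_u = 4*v + (8/9)*u, E_v = 18*v + 4*u, F_u = 9*v + 4*u, F_v = 9*u, G_u = 18*u, G_v = 0
D = EG - F^2 = 1 + 9*v^2 + 4*u*v + (85/9)*u^2
expanded: Gamma^u_uu = (G E_u - 2F F_u + F E_v)/(2D), Gamma^u_uv = (G E_v - F G_u)/(2D), Gamma^u_vv = (2G F_v - G G_u - F G_v)/(2D), Gamma^v_uu = (2E F_u - E E_v - F E_u)/(2D), Gamma^v_uv = (E G_u - F E_v)/(2D), Gamma^v_vv = (E G_v - 2F F_v + F G_u)/(2D); substitute and cancel common factors


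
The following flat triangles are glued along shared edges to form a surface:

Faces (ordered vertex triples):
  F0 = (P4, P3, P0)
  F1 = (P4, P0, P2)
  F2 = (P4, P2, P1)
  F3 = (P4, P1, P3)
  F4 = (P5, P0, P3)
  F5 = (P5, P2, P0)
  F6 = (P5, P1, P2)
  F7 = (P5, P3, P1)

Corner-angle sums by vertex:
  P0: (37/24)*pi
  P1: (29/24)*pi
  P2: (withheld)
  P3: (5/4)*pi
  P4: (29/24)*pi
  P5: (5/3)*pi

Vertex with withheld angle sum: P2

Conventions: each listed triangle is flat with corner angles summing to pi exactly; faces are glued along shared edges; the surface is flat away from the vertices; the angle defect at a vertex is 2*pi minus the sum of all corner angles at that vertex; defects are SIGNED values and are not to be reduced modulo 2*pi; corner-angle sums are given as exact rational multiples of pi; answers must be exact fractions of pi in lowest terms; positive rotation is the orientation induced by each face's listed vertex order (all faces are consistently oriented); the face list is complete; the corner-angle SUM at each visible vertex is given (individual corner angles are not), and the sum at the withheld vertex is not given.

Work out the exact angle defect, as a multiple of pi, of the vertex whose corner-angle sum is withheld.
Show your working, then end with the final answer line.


V = 6, E = 12, F = 8; chi = V - E + F = 2
Gauss-Bonnet: total defect = 2*pi*chi = 4*pi; visible defects sum to (25/8)*pi

Answer: defect(P2) = (7/8)*pi


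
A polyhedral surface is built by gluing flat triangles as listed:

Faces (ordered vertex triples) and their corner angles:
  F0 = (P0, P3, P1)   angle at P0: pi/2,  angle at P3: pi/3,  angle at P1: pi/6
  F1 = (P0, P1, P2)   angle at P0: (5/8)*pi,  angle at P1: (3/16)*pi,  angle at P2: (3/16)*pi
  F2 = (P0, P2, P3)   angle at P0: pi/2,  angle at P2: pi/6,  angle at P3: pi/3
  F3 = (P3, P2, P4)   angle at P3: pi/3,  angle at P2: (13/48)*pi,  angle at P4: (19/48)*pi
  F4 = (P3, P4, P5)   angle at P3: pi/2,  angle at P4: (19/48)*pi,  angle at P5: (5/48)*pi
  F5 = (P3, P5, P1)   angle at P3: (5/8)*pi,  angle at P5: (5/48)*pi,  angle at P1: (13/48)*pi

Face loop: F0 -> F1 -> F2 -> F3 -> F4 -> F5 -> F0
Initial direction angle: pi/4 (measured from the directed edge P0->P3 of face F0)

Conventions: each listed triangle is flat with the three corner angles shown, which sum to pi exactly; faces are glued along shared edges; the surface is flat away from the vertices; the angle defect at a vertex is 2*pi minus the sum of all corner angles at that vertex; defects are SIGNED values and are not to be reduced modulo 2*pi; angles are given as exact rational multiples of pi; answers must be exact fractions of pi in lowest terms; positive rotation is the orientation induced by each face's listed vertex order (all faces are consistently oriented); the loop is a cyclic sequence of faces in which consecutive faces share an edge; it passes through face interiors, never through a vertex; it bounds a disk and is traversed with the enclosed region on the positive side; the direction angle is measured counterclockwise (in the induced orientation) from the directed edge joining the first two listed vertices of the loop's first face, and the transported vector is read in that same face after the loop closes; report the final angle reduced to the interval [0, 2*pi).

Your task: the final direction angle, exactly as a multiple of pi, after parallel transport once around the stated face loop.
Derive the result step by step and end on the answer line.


enclosed vertex P0: corner angles sum to (13/8)*pi, defect = 2*pi - (13/8)*pi = (3/8)*pi
enclosed vertex P3: corner angles sum to (17/8)*pi, defect = 2*pi - (17/8)*pi = -pi/8
by Gauss-Bonnet the loop rotates the vector by the enclosed defect sum (positive orientation, mod 2*pi)
final angle = pi/4 + pi/4 = pi/2 (mod 2*pi)

Answer: final direction angle = pi/2


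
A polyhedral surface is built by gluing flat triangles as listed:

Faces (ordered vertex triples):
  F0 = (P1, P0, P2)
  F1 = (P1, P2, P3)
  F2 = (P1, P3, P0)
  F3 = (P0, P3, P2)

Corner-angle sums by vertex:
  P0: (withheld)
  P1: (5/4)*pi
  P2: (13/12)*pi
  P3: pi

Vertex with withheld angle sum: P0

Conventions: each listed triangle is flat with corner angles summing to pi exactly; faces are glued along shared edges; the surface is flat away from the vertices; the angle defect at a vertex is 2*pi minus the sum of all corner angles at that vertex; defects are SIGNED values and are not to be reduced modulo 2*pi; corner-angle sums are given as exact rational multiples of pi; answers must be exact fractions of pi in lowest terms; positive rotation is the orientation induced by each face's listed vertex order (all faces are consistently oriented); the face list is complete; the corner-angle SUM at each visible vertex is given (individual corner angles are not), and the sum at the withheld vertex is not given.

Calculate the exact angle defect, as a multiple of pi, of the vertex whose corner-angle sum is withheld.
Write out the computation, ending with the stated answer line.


V = 4, E = 6, F = 4; chi = V - E + F = 2
Gauss-Bonnet: total defect = 2*pi*chi = 4*pi; visible defects sum to (8/3)*pi

Answer: defect(P0) = (4/3)*pi


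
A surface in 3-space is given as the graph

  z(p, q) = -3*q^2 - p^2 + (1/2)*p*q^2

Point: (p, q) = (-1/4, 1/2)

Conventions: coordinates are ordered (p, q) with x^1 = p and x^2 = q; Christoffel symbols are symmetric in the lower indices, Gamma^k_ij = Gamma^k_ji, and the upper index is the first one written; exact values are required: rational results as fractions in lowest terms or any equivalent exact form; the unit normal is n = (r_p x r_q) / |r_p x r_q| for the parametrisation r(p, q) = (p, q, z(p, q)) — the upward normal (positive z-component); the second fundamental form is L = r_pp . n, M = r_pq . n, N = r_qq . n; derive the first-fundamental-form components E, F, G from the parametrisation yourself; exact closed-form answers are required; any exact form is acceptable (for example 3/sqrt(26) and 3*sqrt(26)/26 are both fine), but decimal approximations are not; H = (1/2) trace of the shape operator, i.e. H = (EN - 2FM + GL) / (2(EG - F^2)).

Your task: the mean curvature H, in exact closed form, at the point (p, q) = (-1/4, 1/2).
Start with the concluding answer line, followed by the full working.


Answer: H = -7237*sqrt(714)/509796

z_p = 5/8, z_q = -25/8, z_pp = -2, z_pq = 1/2, z_qq = -25/4
E = 89/64, F = -125/64, G = 689/64; answer radicand W^2 = 357/32
unnormalised second-form numerators: l = -2, m = 1/2, n = -25/4; L = l/sqrt(357/32), and similarly M = m/sqrt(W^2), N = n/sqrt(W^2)
H = (E*n - 2*F*m + G*l) / (2*(EG - F^2)*sqrt(W^2)); E*n - 2*F*m + G*l = -7237/256, EG - F^2 = 357/32, so H = (-7237/5712)/sqrt(357/32)


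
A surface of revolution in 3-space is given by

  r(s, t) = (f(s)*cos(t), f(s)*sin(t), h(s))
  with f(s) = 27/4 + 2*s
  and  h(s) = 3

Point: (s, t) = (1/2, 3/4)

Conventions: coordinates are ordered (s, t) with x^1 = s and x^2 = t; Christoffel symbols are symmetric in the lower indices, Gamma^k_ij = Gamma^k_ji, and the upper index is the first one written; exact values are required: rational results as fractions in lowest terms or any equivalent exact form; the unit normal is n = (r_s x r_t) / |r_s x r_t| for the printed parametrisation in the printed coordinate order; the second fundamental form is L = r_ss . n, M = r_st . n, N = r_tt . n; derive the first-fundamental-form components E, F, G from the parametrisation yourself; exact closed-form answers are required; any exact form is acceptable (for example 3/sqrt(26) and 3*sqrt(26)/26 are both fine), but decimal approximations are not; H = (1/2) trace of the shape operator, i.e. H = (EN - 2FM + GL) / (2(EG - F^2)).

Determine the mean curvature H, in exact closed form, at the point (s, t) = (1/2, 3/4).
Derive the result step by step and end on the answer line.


f = 31/4, f' = 2, f'' = 0, h' = 0, h'' = 0
E = 4, F = 0, G = 961/16; answer radicand W^2 = 4
unnormalised second-form numerators: l = 0, m = 0, n = 0; L = l/sqrt(4), and similarly M = m/sqrt(W^2), N = n/sqrt(W^2)
H = (E*n - 2*F*m + G*l) / (2*(EG - F^2)*sqrt(W^2)); E*n - 2*F*m + G*l = 0, EG - F^2 = 961/4, so H = (0)/sqrt(4)

Answer: H = 0


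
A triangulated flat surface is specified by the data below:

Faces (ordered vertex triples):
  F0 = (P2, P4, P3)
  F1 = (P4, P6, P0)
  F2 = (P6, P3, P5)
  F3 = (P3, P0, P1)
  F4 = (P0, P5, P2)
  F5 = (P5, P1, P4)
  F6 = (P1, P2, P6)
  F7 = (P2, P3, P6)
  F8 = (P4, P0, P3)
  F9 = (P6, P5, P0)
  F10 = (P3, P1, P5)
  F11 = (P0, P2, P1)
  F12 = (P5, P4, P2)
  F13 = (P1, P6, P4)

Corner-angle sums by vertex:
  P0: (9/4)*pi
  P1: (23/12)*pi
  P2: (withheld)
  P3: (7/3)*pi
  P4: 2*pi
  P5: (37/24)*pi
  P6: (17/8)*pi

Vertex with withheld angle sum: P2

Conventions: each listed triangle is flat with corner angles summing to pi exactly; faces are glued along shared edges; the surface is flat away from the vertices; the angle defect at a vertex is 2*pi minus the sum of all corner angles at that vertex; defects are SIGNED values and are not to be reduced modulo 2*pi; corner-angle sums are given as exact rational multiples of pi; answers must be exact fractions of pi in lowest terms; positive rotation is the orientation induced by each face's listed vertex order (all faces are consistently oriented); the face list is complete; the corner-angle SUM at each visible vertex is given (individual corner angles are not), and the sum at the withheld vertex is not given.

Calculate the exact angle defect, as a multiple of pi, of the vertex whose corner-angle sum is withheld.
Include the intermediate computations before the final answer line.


V = 7, E = 21, F = 14; chi = V - E + F = 0
Gauss-Bonnet: total defect = 2*pi*chi = 0; visible defects sum to -pi/6

Answer: defect(P2) = pi/6


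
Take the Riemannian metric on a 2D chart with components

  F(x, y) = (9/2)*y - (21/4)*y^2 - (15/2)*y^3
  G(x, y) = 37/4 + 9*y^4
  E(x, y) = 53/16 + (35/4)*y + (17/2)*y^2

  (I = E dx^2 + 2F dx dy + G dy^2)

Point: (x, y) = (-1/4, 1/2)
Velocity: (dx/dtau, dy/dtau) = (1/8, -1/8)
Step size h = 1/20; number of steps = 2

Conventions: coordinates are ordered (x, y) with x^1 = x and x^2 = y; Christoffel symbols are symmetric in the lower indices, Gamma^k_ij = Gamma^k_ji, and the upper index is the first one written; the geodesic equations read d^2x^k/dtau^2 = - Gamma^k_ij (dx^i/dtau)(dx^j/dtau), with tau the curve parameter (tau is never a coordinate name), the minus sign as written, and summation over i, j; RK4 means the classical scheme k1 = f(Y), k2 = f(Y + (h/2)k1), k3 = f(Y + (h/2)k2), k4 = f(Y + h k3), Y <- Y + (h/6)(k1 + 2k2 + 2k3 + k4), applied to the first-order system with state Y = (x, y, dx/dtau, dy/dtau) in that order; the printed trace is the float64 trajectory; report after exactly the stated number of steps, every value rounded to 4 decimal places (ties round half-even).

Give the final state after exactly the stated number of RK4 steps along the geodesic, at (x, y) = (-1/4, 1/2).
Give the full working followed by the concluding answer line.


f(Y) = (dx/dtau, dy/dtau, -Gamma^x_ij Y'^i Y'^j, -Gamma^y_ij Y'^i Y'^j) with the Gammas evaluated at the stage position; h = 0.050000; intermediate values shown to 6 dp
step 0: x = -0.2500, y = 0.5000, dx/dtau = 0.1250, dy/dtau = -0.1250
step 1:
  k1: at (x, y) = (-0.250000, 0.500000), (dx/dtau, dy/dtau) = (0.125000, -0.125000); Gamma_xxx = 0.000000, Gamma_xxy = 0.878981, Gamma_xyy = -0.649682, Gamma_yxx = -0.878981, Gamma_yxy = 0.000000, Gamma_yyy = 0.229299; k1 = (0.125000, -0.125000, 0.037619, 0.010151)
  k2: at (x, y) = (-0.246875, 0.496875), (dx/dtau, dy/dtau) = (0.125940, -0.124746); Gamma_xxx = 0.001777, Gamma_xxy = 0.881111, Gamma_xyy = -0.643179, Gamma_yxx = -0.877523, Gamma_yxy = -0.001777, Gamma_yyy = 0.226644; k2 = (0.125940, -0.124746, 0.037666, 0.010336)
  k3: at (x, y) = (-0.246851, 0.496881), (dx/dtau, dy/dtau) = (0.125942, -0.124742); Gamma_xxx = 0.001773, Gamma_xxy = 0.881106, Gamma_xyy = -0.643192, Gamma_yxx = -0.877526, Gamma_yxy = -0.001773, Gamma_yyy = 0.226649; k3 = (0.125942, -0.124742, 0.037665, 0.010336)
  k4: at (x, y) = (-0.243703, 0.493763), (dx/dtau, dy/dtau) = (0.126883, -0.124483); Gamma_xxx = 0.003531, Gamma_xxy = 0.883247, Gamma_xyy = -0.636647, Gamma_yxx = -0.876051, Gamma_yxy = -0.003531, Gamma_yyy = 0.223992; k4 = (0.126883, -0.124483, 0.037710, 0.010521)
  Y <- Y + (h/6)(k1 + 2k2 + 2k3 + k4): x = -0.2437, y = 0.4938, dx/dtau = 0.1269, dy/dtau = -0.1245
step 2:
  k1: at (x, y) = (-0.243703, 0.493763), (dx/dtau, dy/dtau) = (0.126883, -0.124483); Gamma_xxx = 0.003531, Gamma_xxy = 0.883247, Gamma_xyy = -0.636647, Gamma_yxx = -0.876051, Gamma_yxy = -0.003531, Gamma_yyy = 0.223992; k1 = (0.126883, -0.124483, 0.037710, 0.010521)
  k2: at (x, y) = (-0.240531, 0.490651), (dx/dtau, dy/dtau) = (0.127826, -0.124220); Gamma_xxx = 0.005270, Gamma_xxy = 0.885398, Gamma_xyy = -0.630060, Gamma_yxx = -0.874559, Gamma_yxy = -0.005270, Gamma_yyy = 0.221333; k2 = (0.127826, -0.124220, 0.037754, 0.010707)
  k3: at (x, y) = (-0.240507, 0.490657), (dx/dtau, dy/dtau) = (0.127827, -0.124216); Gamma_xxx = 0.005267, Gamma_xxy = 0.885394, Gamma_xyy = -0.630074, Gamma_yxx = -0.874562, Gamma_yxy = -0.005267, Gamma_yyy = 0.221339; k3 = (0.127827, -0.124216, 0.037752, 0.010708)
  k4: at (x, y) = (-0.237312, 0.487552), (dx/dtau, dy/dtau) = (0.128771, -0.123948); Gamma_xxx = 0.006986, Gamma_xxy = 0.887556, Gamma_xyy = -0.623445, Gamma_yxx = -0.873054, Gamma_yxy = -0.006986, Gamma_yyy = 0.218679; k4 = (0.128771, -0.123948, 0.037794, 0.010894)
  Y <- Y + (h/6)(k1 + 2k2 + 2k3 + k4): x = -0.2373, y = 0.4876, dx/dtau = 0.1288, dy/dtau = -0.1239

Answer: x = -0.2373, y = 0.4876, dx/dtau = 0.1288, dy/dtau = -0.1239
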